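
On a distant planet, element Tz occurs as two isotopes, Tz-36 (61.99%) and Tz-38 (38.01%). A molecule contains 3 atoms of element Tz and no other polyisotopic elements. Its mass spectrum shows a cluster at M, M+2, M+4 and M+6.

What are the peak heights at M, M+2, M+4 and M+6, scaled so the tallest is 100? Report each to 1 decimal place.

Each Tz atom is independently Tz-36 (p = 0.6199) or Tz-38 (q = 0.3801); the cluster is the binomial expansion (p + q)^3.
P(M) = 0.6199^3 = 0.238213
P(M+2) = 3 × 0.6199^2 × 0.3801^1 = 0.438190
P(M+4) = 3 × 0.6199^1 × 0.3801^2 = 0.268682
P(M+6) = 0.3801^3 = 0.054915
The M+2 peak is largest (0.438190); scaling to 100 gives 54.4 : 100.0 : 61.3 : 12.5.

54.4 : 100.0 : 61.3 : 12.5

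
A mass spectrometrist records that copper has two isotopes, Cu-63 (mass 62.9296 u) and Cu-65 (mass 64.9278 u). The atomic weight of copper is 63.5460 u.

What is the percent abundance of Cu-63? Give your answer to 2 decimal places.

69.15%

Let x be the fractional abundance of Cu-63; then Cu-65 has abundance 1 − x.
62.9296·x + 64.9278·(1 − x) = 63.5460
(62.9296 − 64.9278)·x = 63.5460 − 64.9278
x = -1.3818 / -1.9982 = 0.69152 → 69.15% Cu-63, 30.85% Cu-65.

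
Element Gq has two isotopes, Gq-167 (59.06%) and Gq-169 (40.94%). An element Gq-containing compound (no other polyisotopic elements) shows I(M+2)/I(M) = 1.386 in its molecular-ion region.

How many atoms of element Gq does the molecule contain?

2

For n independent Gq atoms, I(M+2)/I(M) = n · (abundance Gq-169) / (abundance Gq-167) = n · 0.4094/0.5906.
n = 1.386 × 0.5906/0.4094 = 2.00 ≈ 2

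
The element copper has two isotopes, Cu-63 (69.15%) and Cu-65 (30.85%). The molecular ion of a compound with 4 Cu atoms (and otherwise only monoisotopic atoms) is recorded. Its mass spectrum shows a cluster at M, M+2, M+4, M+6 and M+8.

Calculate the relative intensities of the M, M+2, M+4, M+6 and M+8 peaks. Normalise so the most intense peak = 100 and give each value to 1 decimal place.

56.0 : 100.0 : 66.9 : 19.9 : 2.2

Expanding (0.6915 + 0.3085)^4:
P(M) = 0.6915^4 = 0.228649
P(M+2) = 4 × 0.6915^3 × 0.3085^1 = 0.408030
P(M+4) = 6 × 0.6915^2 × 0.3085^2 = 0.273052
P(M+6) = 4 × 0.6915^1 × 0.3085^3 = 0.081212
P(M+8) = 0.3085^4 = 0.009058
The M+2 peak is largest (0.408030); scaling to 100 gives 56.0 : 100.0 : 66.9 : 19.9 : 2.2.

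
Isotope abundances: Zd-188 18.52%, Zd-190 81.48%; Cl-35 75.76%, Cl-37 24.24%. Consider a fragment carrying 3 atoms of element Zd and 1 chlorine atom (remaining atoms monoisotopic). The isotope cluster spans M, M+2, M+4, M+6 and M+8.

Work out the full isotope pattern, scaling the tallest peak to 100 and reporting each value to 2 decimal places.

0.96 : 13.03 : 60.05 : 100.00 : 26.27

Element Zd pattern (n=3): 0.00635218 : 0.08384057 : 0.36886231 : 0.54094494
Chlorine pattern (n=1): 0.7576 : 0.2424
Convolve the two distributions (both contribute in 2-u steps):
  M: 0.00635218×0.7576 = 0.004812
  M+2: 0.00635218×0.2424 + 0.08384057×0.7576 = 0.065057
  M+4: 0.08384057×0.2424 + 0.36886231×0.7576 = 0.299773
  M+6: 0.36886231×0.2424 + 0.54094494×0.7576 = 0.499232
  M+8: 0.54094494×0.2424 = 0.131125
Scale to base peak (0.499232) = 100: 0.96 : 13.03 : 60.05 : 100.00 : 26.27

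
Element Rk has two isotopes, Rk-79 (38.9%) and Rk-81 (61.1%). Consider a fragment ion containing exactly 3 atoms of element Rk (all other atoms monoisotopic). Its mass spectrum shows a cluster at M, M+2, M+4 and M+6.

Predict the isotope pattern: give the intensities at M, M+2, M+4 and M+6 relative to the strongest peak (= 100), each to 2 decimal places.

13.51 : 63.67 : 100.00 : 52.36

Each Rk atom is independently Rk-79 (p = 0.389) or Rk-81 (q = 0.611); the cluster is the binomial expansion (p + q)^3.
P(M) = 0.389^3 = 0.058864
P(M+2) = 3 × 0.389^2 × 0.611^1 = 0.277371
P(M+4) = 3 × 0.389^1 × 0.611^2 = 0.435666
P(M+6) = 0.611^3 = 0.228099
The M+4 peak is largest (0.435666); scaling to 100 gives 13.51 : 63.67 : 100.00 : 52.36.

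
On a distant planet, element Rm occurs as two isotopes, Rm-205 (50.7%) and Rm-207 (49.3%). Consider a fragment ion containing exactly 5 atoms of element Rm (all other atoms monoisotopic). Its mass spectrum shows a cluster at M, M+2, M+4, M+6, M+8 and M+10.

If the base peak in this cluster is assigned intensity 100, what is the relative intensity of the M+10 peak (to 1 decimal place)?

9.2

(0.507 + 0.493)^5 gives M 0.0335, M+2 0.1629, M+4 0.3168, M+6 0.3080, M+8 0.1497, M+10 0.0291; the largest is M+4.
P(M+4) = C(5,2) × 0.507^3 × 0.493^2 = 10 × 0.13032384 × 0.243049 = 0.316751 (base)
P(M+10) = C(5,5) × 0.507^0 × 0.493^5 = 1 × 1.0000 × 0.0291229 = 0.029123
Relative intensity = 0.029123 / 0.316751 × 100 = 9.2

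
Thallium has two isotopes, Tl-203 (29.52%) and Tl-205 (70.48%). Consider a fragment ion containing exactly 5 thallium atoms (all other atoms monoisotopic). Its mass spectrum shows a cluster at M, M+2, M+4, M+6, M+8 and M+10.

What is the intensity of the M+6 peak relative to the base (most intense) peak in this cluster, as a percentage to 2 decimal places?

83.77%

Binomial terms of (0.2952 + 0.7048)^5: M 0.0022, M+2 0.0268, M+4 0.1278, M+6 0.3051, M+8 0.3642, M+10 0.1739 → M+8 is the base peak.
P(M+8) = C(5,4) × 0.2952^1 × 0.7048^4 = 5 × 0.2952 × 0.24675365 = 0.364208 (base)
P(M+6) = C(5,3) × 0.2952^2 × 0.7048^3 = 10 × 0.08714304 × 0.35010449 = 0.305092
Relative intensity = 0.305092 / 0.364208 × 100 = 83.77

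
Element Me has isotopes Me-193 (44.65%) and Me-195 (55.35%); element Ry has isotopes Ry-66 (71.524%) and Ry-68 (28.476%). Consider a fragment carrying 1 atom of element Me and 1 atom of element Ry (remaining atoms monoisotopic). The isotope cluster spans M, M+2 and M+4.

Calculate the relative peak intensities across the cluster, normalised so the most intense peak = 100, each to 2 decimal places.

Element Me pattern (n=1): 0.4465 : 0.5535
Element Ry pattern (n=1): 0.71524 : 0.28476
Convolve the two distributions (both contribute in 2-u steps):
  M: 0.4465×0.71524 = 0.319355
  M+2: 0.4465×0.28476 + 0.5535×0.71524 = 0.523031
  M+4: 0.5535×0.28476 = 0.157615
Scale to base peak (0.523031) = 100: 61.06 : 100.00 : 30.13

61.06 : 100.00 : 30.13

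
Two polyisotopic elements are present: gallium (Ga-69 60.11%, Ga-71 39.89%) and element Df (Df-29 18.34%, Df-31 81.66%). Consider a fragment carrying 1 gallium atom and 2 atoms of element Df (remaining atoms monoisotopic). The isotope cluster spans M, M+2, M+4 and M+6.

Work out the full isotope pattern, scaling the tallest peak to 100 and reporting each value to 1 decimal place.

3.9 : 37.2 : 100.0 : 51.1

Gallium pattern (n=1): 0.6011 : 0.3989
Element Df pattern (n=2): 0.03363556 : 0.29952888 : 0.66683556
Convolve the two distributions (both contribute in 2-u steps):
  M: 0.6011×0.03363556 = 0.020218
  M+2: 0.6011×0.29952888 + 0.3989×0.03363556 = 0.193464
  M+4: 0.6011×0.66683556 + 0.3989×0.29952888 = 0.520317
  M+6: 0.3989×0.66683556 = 0.266001
Scale to base peak (0.520317) = 100: 3.9 : 37.2 : 100.0 : 51.1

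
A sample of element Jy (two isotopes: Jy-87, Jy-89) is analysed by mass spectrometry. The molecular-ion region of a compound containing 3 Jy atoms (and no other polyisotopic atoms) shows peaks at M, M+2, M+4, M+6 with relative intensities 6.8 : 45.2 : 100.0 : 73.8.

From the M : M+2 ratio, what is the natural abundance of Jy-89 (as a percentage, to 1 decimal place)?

68.9%

Let p = fractional abundance of Jy-87. I(M+2)/I(M) = [C(3,1)·p^2·(1−p)] / p^3 = 3·(1−p)/p = 45.2/6.8 = 6.6471
(1−p)/p = 6.6471/3 = 2.2157  ⇒  p = 1/(1 + 2.2157) = 0.3110
Jy-87: 31.1%, Jy-89: 68.9%.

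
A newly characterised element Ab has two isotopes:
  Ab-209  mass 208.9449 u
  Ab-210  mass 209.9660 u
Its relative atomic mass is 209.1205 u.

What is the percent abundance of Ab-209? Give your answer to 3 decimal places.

Writing the weighted mean with unknown fraction x of Ab-209:
208.9449·x + 209.9660·(1 − x) = 209.1205
(208.9449 − 209.9660)·x = 209.1205 − 209.9660
x = -0.8455 / -1.0211 = 0.82803 → 82.803% Ab-209, 17.197% Ab-210.

82.803%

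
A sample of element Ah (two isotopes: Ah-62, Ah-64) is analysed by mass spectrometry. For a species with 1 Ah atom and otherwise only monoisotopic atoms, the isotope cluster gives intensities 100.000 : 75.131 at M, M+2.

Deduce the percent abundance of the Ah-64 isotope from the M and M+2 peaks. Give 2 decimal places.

If p is the fraction of Ah that is Ah-62, then I(M+2)/I(M) = [C(1,1)·p^0·(1−p)] / p^1 = 1·(1−p)/p = 75.131/100.000 = 0.7513
(1−p)/p = 0.7513/1 = 0.7513  ⇒  p = 1/(1 + 0.7513) = 0.5710
Ah-62: 57.10%, Ah-64: 42.90%.

42.90%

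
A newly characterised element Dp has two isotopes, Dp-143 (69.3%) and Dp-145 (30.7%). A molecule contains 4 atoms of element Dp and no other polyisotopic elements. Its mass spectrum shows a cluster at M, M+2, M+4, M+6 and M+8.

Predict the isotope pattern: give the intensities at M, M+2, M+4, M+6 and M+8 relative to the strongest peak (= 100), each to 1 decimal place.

Expanding (0.693 + 0.307)^4:
P(M) = 0.693^4 = 0.230639
P(M+2) = 4 × 0.693^3 × 0.307^1 = 0.408694
P(M+4) = 6 × 0.693^2 × 0.307^2 = 0.271578
P(M+6) = 4 × 0.693^1 × 0.307^3 = 0.080206
P(M+8) = 0.307^4 = 0.008883
The M+2 peak is largest (0.408694); scaling to 100 gives 56.4 : 100.0 : 66.5 : 19.6 : 2.2.

56.4 : 100.0 : 66.5 : 19.6 : 2.2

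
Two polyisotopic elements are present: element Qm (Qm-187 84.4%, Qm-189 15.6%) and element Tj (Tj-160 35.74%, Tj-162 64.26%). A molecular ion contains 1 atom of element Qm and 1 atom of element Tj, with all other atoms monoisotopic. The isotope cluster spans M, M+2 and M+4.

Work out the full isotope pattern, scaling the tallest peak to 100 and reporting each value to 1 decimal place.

Element Qm pattern (n=1): 0.8440 : 0.1560
Element Tj pattern (n=1): 0.3574 : 0.6426
Convolve the two distributions (both contribute in 2-u steps):
  M: 0.8440×0.3574 = 0.301646
  M+2: 0.8440×0.6426 + 0.1560×0.3574 = 0.598109
  M+4: 0.1560×0.6426 = 0.100246
Scale to base peak (0.598109) = 100: 50.4 : 100.0 : 16.8

50.4 : 100.0 : 16.8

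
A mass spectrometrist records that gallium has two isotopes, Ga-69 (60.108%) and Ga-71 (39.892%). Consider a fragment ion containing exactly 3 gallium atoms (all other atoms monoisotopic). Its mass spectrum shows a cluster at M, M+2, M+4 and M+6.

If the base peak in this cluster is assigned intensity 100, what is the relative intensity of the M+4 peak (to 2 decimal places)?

Binomial terms of (0.60108 + 0.39892)^3: M 0.2172, M+2 0.4324, M+4 0.2870, M+6 0.0635 → M+2 is the base peak.
P(M+2) = C(3,1) × 0.60108^2 × 0.39892^1 = 3 × 0.36129717 × 0.39892 = 0.432386 (base)
P(M+4) = C(3,2) × 0.60108^1 × 0.39892^2 = 3 × 0.60108 × 0.15913717 = 0.286963
Relative intensity = 0.286963 / 0.432386 × 100 = 66.37

66.37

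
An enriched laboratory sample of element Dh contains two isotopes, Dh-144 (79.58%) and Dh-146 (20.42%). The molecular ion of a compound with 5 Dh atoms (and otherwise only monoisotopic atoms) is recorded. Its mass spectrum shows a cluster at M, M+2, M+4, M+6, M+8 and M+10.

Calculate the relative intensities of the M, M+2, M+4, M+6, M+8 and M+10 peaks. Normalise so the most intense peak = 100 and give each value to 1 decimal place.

77.9 : 100.0 : 51.3 : 13.2 : 1.7 : 0.1

The 5 Dh atoms are independent, so intensities follow the terms of (0.7958 + 0.2042)^5.
P(M) = 0.7958^5 = 0.319168
P(M+2) = 5 × 0.7958^4 × 0.2042^1 = 0.409488
P(M+4) = 10 × 0.7958^3 × 0.2042^2 = 0.210147
P(M+6) = 10 × 0.7958^2 × 0.2042^3 = 0.053923
P(M+8) = 5 × 0.7958^1 × 0.2042^4 = 0.006918
P(M+10) = 0.2042^5 = 0.000355
The M+2 peak is largest (0.409488); scaling to 100 gives 77.9 : 100.0 : 51.3 : 13.2 : 1.7 : 0.1.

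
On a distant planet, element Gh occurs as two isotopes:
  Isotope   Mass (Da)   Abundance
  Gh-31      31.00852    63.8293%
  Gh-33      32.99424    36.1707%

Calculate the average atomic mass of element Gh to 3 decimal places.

31.727 Da

Ar = Σ fᵢ·mᵢ = 0.638293 × 31.00852 + 0.361707 × 32.99424
= 19.792521 + 11.934248 = 31.726769 Da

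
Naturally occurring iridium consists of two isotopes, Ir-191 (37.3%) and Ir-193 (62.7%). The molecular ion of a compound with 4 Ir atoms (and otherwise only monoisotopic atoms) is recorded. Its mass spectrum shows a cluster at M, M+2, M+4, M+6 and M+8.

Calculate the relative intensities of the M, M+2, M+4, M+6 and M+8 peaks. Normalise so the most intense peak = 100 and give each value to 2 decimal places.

The 4 Ir atoms are independent, so intensities follow the terms of (0.373 + 0.627)^4.
P(M) = 0.373^4 = 0.019357
P(M+2) = 4 × 0.373^3 × 0.627^1 = 0.130153
P(M+4) = 6 × 0.373^2 × 0.627^2 = 0.328174
P(M+6) = 4 × 0.373^1 × 0.627^3 = 0.367766
P(M+8) = 0.627^4 = 0.154550
The M+6 peak is largest (0.367766); scaling to 100 gives 5.26 : 35.39 : 89.23 : 100.00 : 42.02.

5.26 : 35.39 : 89.23 : 100.00 : 42.02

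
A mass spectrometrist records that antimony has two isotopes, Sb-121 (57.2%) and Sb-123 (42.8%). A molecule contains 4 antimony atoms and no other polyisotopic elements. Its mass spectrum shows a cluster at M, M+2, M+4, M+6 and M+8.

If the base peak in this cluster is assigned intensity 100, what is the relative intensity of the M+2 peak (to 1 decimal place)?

Term probabilities: M 0.1070, M+2 0.3204, M+4 0.3596, M+6 0.1794, M+8 0.0336. Base peak = M+4.
P(M+4) = C(4,2) × 0.572^2 × 0.428^2 = 6 × 0.327184 × 0.183184 = 0.359609 (base)
P(M+2) = C(4,1) × 0.572^3 × 0.428^1 = 4 × 0.18714925 × 0.4280 = 0.320400
Relative intensity = 0.320400 / 0.359609 × 100 = 89.1

89.1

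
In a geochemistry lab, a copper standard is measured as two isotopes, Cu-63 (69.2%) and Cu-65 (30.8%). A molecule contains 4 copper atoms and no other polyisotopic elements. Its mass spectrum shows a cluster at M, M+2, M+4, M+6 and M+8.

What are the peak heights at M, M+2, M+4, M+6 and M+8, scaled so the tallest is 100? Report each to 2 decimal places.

56.17 : 100.00 : 66.76 : 19.81 : 2.20

Each Cu atom is independently Cu-63 (p = 0.692) or Cu-65 (q = 0.308); the cluster is the binomial expansion (p + q)^4.
P(M) = 0.692^4 = 0.229311
P(M+2) = 4 × 0.692^3 × 0.308^1 = 0.408253
P(M+4) = 6 × 0.692^2 × 0.308^2 = 0.272562
P(M+6) = 4 × 0.692^1 × 0.308^3 = 0.080876
P(M+8) = 0.308^4 = 0.008999
The M+2 peak is largest (0.408253); scaling to 100 gives 56.17 : 100.00 : 66.76 : 19.81 : 2.20.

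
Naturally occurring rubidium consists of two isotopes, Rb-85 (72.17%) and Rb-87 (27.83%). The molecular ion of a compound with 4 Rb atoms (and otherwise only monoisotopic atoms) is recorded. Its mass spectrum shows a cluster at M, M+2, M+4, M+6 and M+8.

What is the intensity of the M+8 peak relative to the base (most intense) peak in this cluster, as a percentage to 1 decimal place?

1.4%

Binomial terms of (0.7217 + 0.2783)^4: M 0.2713, M+2 0.4184, M+4 0.2420, M+6 0.0622, M+8 0.0060 → M+2 is the base peak.
P(M+2) = C(4,1) × 0.7217^3 × 0.2783^1 = 4 × 0.37589809 × 0.2783 = 0.418450 (base)
P(M+8) = C(4,4) × 0.7217^0 × 0.2783^4 = 1 × 1.0000 × 0.00599864 = 0.005999
Relative intensity = 0.005999 / 0.418450 × 100 = 1.4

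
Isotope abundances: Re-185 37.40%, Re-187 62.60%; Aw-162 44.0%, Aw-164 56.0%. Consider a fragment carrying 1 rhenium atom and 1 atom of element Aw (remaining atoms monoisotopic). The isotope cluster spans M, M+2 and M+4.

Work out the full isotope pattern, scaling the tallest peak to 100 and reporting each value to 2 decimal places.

33.94 : 100.00 : 72.30

Rhenium pattern (n=1): 0.3740 : 0.6260
Element Aw pattern (n=1): 0.4400 : 0.5600
Convolve the two distributions (both contribute in 2-u steps):
  M: 0.3740×0.4400 = 0.164560
  M+2: 0.3740×0.5600 + 0.6260×0.4400 = 0.484880
  M+4: 0.6260×0.5600 = 0.350560
Scale to base peak (0.484880) = 100: 33.94 : 100.00 : 72.30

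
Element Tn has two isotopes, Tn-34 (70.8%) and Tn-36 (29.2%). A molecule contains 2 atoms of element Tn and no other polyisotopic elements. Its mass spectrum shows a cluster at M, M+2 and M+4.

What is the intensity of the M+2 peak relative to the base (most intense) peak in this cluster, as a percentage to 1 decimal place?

Binomial terms of (0.708 + 0.292)^2: M 0.5013, M+2 0.4135, M+4 0.0853 → M is the base peak.
P(M) = C(2,0) × 0.708^2 × 0.292^0 = 1 × 0.501264 × 1.0000 = 0.501264 (base)
P(M+2) = C(2,1) × 0.708^1 × 0.292^1 = 2 × 0.7080 × 0.2920 = 0.413472
Relative intensity = 0.413472 / 0.501264 × 100 = 82.5

82.5%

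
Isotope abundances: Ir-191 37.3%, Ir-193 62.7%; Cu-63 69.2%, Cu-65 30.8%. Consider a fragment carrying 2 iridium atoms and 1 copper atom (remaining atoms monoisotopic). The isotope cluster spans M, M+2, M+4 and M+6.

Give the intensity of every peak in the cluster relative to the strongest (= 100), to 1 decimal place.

Iridium pattern (n=2): 0.139129 : 0.467742 : 0.393129
Copper pattern (n=1): 0.6920 : 0.3080
Convolve the two distributions (both contribute in 2-u steps):
  M: 0.139129×0.6920 = 0.096277
  M+2: 0.139129×0.3080 + 0.467742×0.6920 = 0.366529
  M+4: 0.467742×0.3080 + 0.393129×0.6920 = 0.416110
  M+6: 0.393129×0.3080 = 0.121084
Scale to base peak (0.416110) = 100: 23.1 : 88.1 : 100.0 : 29.1

23.1 : 88.1 : 100.0 : 29.1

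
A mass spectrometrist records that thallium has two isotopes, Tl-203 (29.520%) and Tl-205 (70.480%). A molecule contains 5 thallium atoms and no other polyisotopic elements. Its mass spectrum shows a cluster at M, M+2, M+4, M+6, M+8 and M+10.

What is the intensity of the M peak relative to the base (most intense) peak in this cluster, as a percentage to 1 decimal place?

Term probabilities: M 0.0022, M+2 0.0268, M+4 0.1278, M+6 0.3051, M+8 0.3642, M+10 0.1739. Base peak = M+8.
P(M+8) = C(5,4) × 0.29520^1 × 0.70480^4 = 5 × 0.2952 × 0.24675365 = 0.364208 (base)
P(M) = C(5,0) × 0.29520^5 × 0.70480^0 = 1 × 0.00224172 × 1.0000 = 0.002242
Relative intensity = 0.002242 / 0.364208 × 100 = 0.6

0.6%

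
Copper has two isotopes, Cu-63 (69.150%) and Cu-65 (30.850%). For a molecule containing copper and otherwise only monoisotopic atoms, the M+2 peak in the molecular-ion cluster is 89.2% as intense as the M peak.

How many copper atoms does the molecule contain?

2

With n Cu atoms, P(M+2)/P(M) = C(n,1)·p^(n−1)q / p^n = n·q/p = n · 0.30850/0.69150.
n = 0.892 × 0.69150/0.30850 = 2.00 ≈ 2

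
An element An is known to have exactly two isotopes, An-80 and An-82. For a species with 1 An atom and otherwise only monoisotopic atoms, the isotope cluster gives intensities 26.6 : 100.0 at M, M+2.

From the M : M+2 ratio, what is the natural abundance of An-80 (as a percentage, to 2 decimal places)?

21.01%

If p is the fraction of An that is An-80, then I(M+2)/I(M) = [C(1,1)·p^0·(1−p)] / p^1 = 1·(1−p)/p = 100.0/26.6 = 3.7594
(1−p)/p = 3.7594/1 = 3.7594  ⇒  p = 1/(1 + 3.7594) = 0.2101
An-80: 21.01%, An-82: 78.99%.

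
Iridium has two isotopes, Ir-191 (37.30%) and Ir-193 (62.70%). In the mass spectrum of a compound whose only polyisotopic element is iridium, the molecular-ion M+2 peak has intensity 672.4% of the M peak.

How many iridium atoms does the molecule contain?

The M+2/M ratio from n Ir atoms is n · q/p = n · 0.6270/0.3730.
n = 6.724 × 0.3730/0.6270 = 4.00 ≈ 4

4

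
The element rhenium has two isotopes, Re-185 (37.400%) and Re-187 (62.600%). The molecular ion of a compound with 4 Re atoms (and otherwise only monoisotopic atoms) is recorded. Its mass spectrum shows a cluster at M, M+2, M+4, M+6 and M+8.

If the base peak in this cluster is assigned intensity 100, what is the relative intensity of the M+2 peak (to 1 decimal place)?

Term probabilities: M 0.0196, M+2 0.1310, M+4 0.3289, M+6 0.3670, M+8 0.1536. Base peak = M+6.
P(M+6) = C(4,3) × 0.37400^1 × 0.62600^3 = 4 × 0.3740 × 0.24531438 = 0.366990 (base)
P(M+2) = C(4,1) × 0.37400^3 × 0.62600^1 = 4 × 0.05231362 × 0.6260 = 0.130993
Relative intensity = 0.130993 / 0.366990 × 100 = 35.7

35.7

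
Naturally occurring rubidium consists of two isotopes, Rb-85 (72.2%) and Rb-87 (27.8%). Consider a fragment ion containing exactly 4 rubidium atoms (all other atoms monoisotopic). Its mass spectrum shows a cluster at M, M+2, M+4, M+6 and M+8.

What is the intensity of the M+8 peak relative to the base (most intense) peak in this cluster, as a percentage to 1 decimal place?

Term probabilities: M 0.2717, M+2 0.4185, M+4 0.2417, M+6 0.0620, M+8 0.0060. Base peak = M+2.
P(M+2) = C(4,1) × 0.722^3 × 0.278^1 = 4 × 0.37636705 × 0.2780 = 0.418520 (base)
P(M+8) = C(4,4) × 0.722^0 × 0.278^4 = 1 × 1.0000 × 0.00597282 = 0.005973
Relative intensity = 0.005973 / 0.418520 × 100 = 1.4

1.4%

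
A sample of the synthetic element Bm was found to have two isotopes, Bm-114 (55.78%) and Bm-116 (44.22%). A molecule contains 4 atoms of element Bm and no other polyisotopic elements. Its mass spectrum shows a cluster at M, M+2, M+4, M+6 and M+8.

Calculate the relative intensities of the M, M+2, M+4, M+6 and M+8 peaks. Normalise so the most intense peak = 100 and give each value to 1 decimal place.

The 4 Bm atoms are independent, so intensities follow the terms of (0.5578 + 0.4422)^4.
P(M) = 0.5578^4 = 0.096809
P(M+2) = 4 × 0.5578^3 × 0.4422^1 = 0.306983
P(M+4) = 6 × 0.5578^2 × 0.4422^2 = 0.365044
P(M+6) = 4 × 0.5578^1 × 0.4422^3 = 0.192928
P(M+8) = 0.4422^4 = 0.038236
The M+4 peak is largest (0.365044); scaling to 100 gives 26.5 : 84.1 : 100.0 : 52.9 : 10.5.

26.5 : 84.1 : 100.0 : 52.9 : 10.5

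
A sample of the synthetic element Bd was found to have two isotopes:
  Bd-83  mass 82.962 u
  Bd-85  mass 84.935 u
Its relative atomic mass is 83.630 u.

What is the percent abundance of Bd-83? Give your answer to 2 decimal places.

66.14%

With x = fraction of Bd-83 (so Bd-85 is 1 − x):
82.962·x + 84.935·(1 − x) = 83.630
(82.962 − 84.935)·x = 83.630 − 84.935
x = -1.305 / -1.973 = 0.66143 → 66.14% Bd-83, 33.86% Bd-85.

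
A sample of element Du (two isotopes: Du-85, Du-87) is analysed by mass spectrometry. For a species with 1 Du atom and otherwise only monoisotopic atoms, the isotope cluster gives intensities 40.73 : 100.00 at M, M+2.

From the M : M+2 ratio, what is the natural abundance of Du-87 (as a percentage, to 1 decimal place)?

Write p for the Du-85 fraction. I(M+2)/I(M) = [C(1,1)·p^0·(1−p)] / p^1 = 1·(1−p)/p = 100.00/40.73 = 2.4552
(1−p)/p = 2.4552/1 = 2.4552  ⇒  p = 1/(1 + 2.4552) = 0.2894
Du-85: 28.9%, Du-87: 71.1%.

71.1%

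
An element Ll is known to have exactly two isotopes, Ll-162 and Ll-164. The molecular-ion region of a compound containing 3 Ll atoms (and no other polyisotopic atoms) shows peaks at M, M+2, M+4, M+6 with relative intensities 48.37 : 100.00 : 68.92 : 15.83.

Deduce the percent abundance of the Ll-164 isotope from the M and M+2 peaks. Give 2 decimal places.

If p is the fraction of Ll that is Ll-162, then I(M+2)/I(M) = [C(3,1)·p^2·(1−p)] / p^3 = 3·(1−p)/p = 100.00/48.37 = 2.0674
(1−p)/p = 2.0674/3 = 0.6891  ⇒  p = 1/(1 + 0.6891) = 0.5920
Ll-162: 59.20%, Ll-164: 40.80%.

40.80%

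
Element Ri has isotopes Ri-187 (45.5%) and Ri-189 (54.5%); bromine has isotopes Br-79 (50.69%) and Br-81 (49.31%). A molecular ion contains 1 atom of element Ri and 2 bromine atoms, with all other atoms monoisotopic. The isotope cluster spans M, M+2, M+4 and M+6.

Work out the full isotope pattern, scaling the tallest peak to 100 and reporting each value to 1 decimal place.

30.5 : 95.9 : 100.0 : 34.6

Element Ri pattern (n=1): 0.4550 : 0.5450
Bromine pattern (n=2): 0.25694761 : 0.49990478 : 0.24314761
Convolve the two distributions (both contribute in 2-u steps):
  M: 0.4550×0.25694761 = 0.116911
  M+2: 0.4550×0.49990478 + 0.5450×0.25694761 = 0.367493
  M+4: 0.4550×0.24314761 + 0.5450×0.49990478 = 0.383080
  M+6: 0.5450×0.24314761 = 0.132515
Scale to base peak (0.383080) = 100: 30.5 : 95.9 : 100.0 : 34.6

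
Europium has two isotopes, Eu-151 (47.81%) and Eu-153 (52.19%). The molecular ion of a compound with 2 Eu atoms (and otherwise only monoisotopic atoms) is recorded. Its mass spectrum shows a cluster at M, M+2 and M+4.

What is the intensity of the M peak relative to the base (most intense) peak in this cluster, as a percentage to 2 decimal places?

Term probabilities: M 0.2286, M+2 0.4990, M+4 0.2724. Base peak = M+2.
P(M+2) = C(2,1) × 0.4781^1 × 0.5219^1 = 2 × 0.4781 × 0.5219 = 0.499041 (base)
P(M) = C(2,0) × 0.4781^2 × 0.5219^0 = 1 × 0.22857961 × 1.0000 = 0.228580
Relative intensity = 0.228580 / 0.499041 × 100 = 45.80

45.80%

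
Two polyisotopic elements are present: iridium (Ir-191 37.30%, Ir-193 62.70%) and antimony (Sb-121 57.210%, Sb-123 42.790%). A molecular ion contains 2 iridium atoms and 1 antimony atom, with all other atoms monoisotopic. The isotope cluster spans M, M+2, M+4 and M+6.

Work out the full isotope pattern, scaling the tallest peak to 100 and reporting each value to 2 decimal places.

18.73 : 76.96 : 100.00 : 39.58

Iridium pattern (n=2): 0.139129 : 0.467742 : 0.393129
Antimony pattern (n=1): 0.5721 : 0.4279
Convolve the two distributions (both contribute in 2-u steps):
  M: 0.139129×0.5721 = 0.079596
  M+2: 0.139129×0.4279 + 0.467742×0.5721 = 0.327128
  M+4: 0.467742×0.4279 + 0.393129×0.5721 = 0.425056
  M+6: 0.393129×0.4279 = 0.168220
Scale to base peak (0.425056) = 100: 18.73 : 76.96 : 100.00 : 39.58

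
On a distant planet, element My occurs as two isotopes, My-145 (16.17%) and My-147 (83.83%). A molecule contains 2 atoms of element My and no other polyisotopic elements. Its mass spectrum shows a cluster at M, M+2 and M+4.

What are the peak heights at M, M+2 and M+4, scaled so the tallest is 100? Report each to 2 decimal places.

3.72 : 38.58 : 100.00

Expanding (0.1617 + 0.8383)^2:
P(M) = 0.1617^2 = 0.026147
P(M+2) = 2 × 0.1617^1 × 0.8383^1 = 0.271106
P(M+4) = 0.8383^2 = 0.702747
The M+4 peak is largest (0.702747); scaling to 100 gives 3.72 : 38.58 : 100.00.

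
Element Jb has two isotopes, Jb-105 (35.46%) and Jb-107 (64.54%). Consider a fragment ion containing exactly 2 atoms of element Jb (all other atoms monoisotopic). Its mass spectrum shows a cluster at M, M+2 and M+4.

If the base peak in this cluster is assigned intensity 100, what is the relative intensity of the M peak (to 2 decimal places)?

Term probabilities: M 0.1257, M+2 0.4577, M+4 0.4165. Base peak = M+2.
P(M+2) = C(2,1) × 0.3546^1 × 0.6454^1 = 2 × 0.3546 × 0.6454 = 0.457718 (base)
P(M) = C(2,0) × 0.3546^2 × 0.6454^0 = 1 × 0.12574116 × 1.0000 = 0.125741
Relative intensity = 0.125741 / 0.457718 × 100 = 27.47

27.47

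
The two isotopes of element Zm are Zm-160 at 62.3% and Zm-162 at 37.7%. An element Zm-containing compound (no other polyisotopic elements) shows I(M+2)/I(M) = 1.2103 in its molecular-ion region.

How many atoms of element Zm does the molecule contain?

For n independent Zm atoms, I(M+2)/I(M) = n · (abundance Zm-162) / (abundance Zm-160) = n · 0.377/0.623.
n = 1.2103 × 0.623/0.377 = 2.00 ≈ 2

2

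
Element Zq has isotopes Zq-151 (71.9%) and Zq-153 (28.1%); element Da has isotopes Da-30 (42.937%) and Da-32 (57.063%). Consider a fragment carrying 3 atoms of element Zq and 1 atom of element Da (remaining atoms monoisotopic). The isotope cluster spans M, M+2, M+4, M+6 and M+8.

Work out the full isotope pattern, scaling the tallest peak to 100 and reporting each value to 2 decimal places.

Element Zq pattern (n=3): 0.37169496 : 0.43579812 : 0.17031888 : 0.02218804
Element Da pattern (n=1): 0.42937 : 0.57063
Convolve the two distributions (both contribute in 2-u steps):
  M: 0.37169496×0.42937 = 0.159595
  M+2: 0.37169496×0.57063 + 0.43579812×0.42937 = 0.399219
  M+4: 0.43579812×0.57063 + 0.17031888×0.42937 = 0.321809
  M+6: 0.17031888×0.57063 + 0.02218804×0.42937 = 0.106716
  M+8: 0.02218804×0.57063 = 0.012661
Scale to base peak (0.399219) = 100: 39.98 : 100.00 : 80.61 : 26.73 : 3.17

39.98 : 100.00 : 80.61 : 26.73 : 3.17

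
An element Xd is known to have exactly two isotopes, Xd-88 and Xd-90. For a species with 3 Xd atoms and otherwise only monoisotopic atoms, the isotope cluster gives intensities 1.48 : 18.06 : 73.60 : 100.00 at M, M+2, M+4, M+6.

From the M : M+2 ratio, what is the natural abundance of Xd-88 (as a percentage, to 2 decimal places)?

Let p = fractional abundance of Xd-88. I(M+2)/I(M) = [C(3,1)·p^2·(1−p)] / p^3 = 3·(1−p)/p = 18.06/1.48 = 12.2027
(1−p)/p = 12.2027/3 = 4.0676  ⇒  p = 1/(1 + 4.0676) = 0.1973
Xd-88: 19.73%, Xd-90: 80.27%.

19.73%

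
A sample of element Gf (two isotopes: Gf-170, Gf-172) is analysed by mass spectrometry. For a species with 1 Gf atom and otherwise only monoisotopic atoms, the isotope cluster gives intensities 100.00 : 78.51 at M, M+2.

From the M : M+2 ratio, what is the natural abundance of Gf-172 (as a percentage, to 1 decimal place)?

44.0%

Write p for the Gf-170 fraction. I(M+2)/I(M) = [C(1,1)·p^0·(1−p)] / p^1 = 1·(1−p)/p = 78.51/100.00 = 0.7851
(1−p)/p = 0.7851/1 = 0.7851  ⇒  p = 1/(1 + 0.7851) = 0.5602
Gf-170: 56.0%, Gf-172: 44.0%.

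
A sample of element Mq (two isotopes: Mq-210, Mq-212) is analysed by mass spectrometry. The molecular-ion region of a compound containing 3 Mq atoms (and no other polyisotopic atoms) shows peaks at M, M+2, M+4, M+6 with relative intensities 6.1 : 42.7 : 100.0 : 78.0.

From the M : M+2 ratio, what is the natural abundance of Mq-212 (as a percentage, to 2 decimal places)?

70.00%

If p is the fraction of Mq that is Mq-210, then I(M+2)/I(M) = [C(3,1)·p^2·(1−p)] / p^3 = 3·(1−p)/p = 42.7/6.1 = 7.0000
(1−p)/p = 7.0000/3 = 2.3333  ⇒  p = 1/(1 + 2.3333) = 0.3000
Mq-210: 30.00%, Mq-212: 70.00%.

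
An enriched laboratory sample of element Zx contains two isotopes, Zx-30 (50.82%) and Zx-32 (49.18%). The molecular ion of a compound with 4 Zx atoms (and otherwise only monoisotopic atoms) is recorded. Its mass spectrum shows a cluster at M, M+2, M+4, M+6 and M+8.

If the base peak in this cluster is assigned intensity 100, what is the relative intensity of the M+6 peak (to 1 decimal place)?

64.5

Binomial terms of (0.5082 + 0.4918)^4: M 0.0667, M+2 0.2582, M+4 0.3748, M+6 0.2418, M+8 0.0585 → M+4 is the base peak.
P(M+4) = C(4,2) × 0.5082^2 × 0.4918^2 = 6 × 0.25826724 × 0.24186724 = 0.374798 (base)
P(M+6) = C(4,3) × 0.5082^1 × 0.4918^3 = 4 × 0.5082 × 0.11895031 = 0.241802
Relative intensity = 0.241802 / 0.374798 × 100 = 64.5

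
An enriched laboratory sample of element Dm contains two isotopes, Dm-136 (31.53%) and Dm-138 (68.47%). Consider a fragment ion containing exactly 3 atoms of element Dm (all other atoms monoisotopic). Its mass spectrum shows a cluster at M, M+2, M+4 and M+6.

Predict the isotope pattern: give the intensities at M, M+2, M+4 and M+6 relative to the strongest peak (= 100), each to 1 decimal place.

7.1 : 46.0 : 100.0 : 72.4

Expanding (0.3153 + 0.6847)^3:
P(M) = 0.3153^3 = 0.031345
P(M+2) = 3 × 0.3153^2 × 0.6847^1 = 0.204206
P(M+4) = 3 × 0.3153^1 × 0.6847^2 = 0.443451
P(M+6) = 0.6847^3 = 0.320997
The M+4 peak is largest (0.443451); scaling to 100 gives 7.1 : 46.0 : 100.0 : 72.4.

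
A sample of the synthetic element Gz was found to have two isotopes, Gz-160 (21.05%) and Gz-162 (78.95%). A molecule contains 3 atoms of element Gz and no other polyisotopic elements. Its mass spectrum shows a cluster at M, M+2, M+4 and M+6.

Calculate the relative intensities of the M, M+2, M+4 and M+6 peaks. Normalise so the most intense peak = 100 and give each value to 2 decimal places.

The 3 Gz atoms are independent, so intensities follow the terms of (0.2105 + 0.7895)^3.
P(M) = 0.2105^3 = 0.009327
P(M+2) = 3 × 0.2105^2 × 0.7895^1 = 0.104949
P(M+4) = 3 × 0.2105^1 × 0.7895^2 = 0.393620
P(M+6) = 0.7895^3 = 0.492103
The M+6 peak is largest (0.492103); scaling to 100 gives 1.90 : 21.33 : 79.99 : 100.00.

1.90 : 21.33 : 79.99 : 100.00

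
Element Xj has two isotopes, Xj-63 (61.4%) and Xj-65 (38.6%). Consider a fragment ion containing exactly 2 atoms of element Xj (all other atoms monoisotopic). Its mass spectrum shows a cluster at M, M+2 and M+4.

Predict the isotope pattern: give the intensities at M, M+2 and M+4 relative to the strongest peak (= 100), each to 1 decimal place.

The 2 Xj atoms are independent, so intensities follow the terms of (0.614 + 0.386)^2.
P(M) = 0.614^2 = 0.376996
P(M+2) = 2 × 0.614^1 × 0.386^1 = 0.474008
P(M+4) = 0.386^2 = 0.148996
The M+2 peak is largest (0.474008); scaling to 100 gives 79.5 : 100.0 : 31.4.

79.5 : 100.0 : 31.4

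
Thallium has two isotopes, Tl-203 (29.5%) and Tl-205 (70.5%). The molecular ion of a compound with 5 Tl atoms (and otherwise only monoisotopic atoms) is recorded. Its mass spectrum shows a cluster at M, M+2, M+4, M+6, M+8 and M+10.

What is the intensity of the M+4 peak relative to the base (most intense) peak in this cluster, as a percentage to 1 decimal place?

35.0%

(0.295 + 0.705)^5 gives M 0.0022, M+2 0.0267, M+4 0.1276, M+6 0.3049, M+8 0.3644, M+10 0.1742; the largest is M+8.
P(M+8) = C(5,4) × 0.295^1 × 0.705^4 = 5 × 0.2950 × 0.24703385 = 0.364375 (base)
P(M+4) = C(5,2) × 0.295^3 × 0.705^2 = 10 × 0.02567237 × 0.497025 = 0.127598
Relative intensity = 0.127598 / 0.364375 × 100 = 35.0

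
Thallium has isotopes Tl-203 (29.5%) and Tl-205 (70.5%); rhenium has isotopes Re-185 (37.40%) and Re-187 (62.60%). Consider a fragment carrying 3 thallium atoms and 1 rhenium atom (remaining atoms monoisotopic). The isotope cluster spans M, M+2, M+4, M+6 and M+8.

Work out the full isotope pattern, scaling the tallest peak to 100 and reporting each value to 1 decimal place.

2.4 : 20.9 : 68.8 : 100.0 : 54.0

Thallium pattern (n=3): 0.02567237 : 0.18405787 : 0.43986713 : 0.35040263
Rhenium pattern (n=1): 0.3740 : 0.6260
Convolve the two distributions (both contribute in 2-u steps):
  M: 0.02567237×0.3740 = 0.009601
  M+2: 0.02567237×0.6260 + 0.18405787×0.3740 = 0.084909
  M+4: 0.18405787×0.6260 + 0.43986713×0.3740 = 0.279731
  M+6: 0.43986713×0.6260 + 0.35040263×0.3740 = 0.406407
  M+8: 0.35040263×0.6260 = 0.219352
Scale to base peak (0.406407) = 100: 2.4 : 20.9 : 68.8 : 100.0 : 54.0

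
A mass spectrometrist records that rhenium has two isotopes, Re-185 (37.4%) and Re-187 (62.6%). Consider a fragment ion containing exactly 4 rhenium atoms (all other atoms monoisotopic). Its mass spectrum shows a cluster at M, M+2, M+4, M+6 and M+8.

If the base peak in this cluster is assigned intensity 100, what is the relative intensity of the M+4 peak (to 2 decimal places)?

89.62

Term probabilities: M 0.0196, M+2 0.1310, M+4 0.3289, M+6 0.3670, M+8 0.1536. Base peak = M+6.
P(M+6) = C(4,3) × 0.374^1 × 0.626^3 = 4 × 0.3740 × 0.24531438 = 0.366990 (base)
P(M+4) = C(4,2) × 0.374^2 × 0.626^2 = 6 × 0.139876 × 0.391876 = 0.328884
Relative intensity = 0.328884 / 0.366990 × 100 = 89.62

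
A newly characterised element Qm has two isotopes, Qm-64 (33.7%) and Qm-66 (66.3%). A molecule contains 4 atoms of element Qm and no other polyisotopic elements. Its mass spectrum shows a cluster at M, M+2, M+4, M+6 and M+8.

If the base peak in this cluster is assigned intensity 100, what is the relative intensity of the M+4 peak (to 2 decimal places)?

Term probabilities: M 0.0129, M+2 0.1015, M+4 0.2995, M+6 0.3929, M+8 0.1932. Base peak = M+6.
P(M+6) = C(4,3) × 0.337^1 × 0.663^3 = 4 × 0.3370 × 0.29143425 = 0.392853 (base)
P(M+4) = C(4,2) × 0.337^2 × 0.663^2 = 6 × 0.113569 × 0.439569 = 0.299528
Relative intensity = 0.299528 / 0.392853 × 100 = 76.24

76.24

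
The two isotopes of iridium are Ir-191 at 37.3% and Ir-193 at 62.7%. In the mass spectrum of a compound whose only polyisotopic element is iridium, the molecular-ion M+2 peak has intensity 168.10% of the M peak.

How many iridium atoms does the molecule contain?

The M+2/M ratio from n Ir atoms is n · q/p = n · 0.627/0.373.
n = 1.6810 × 0.373/0.627 = 1.00 ≈ 1

1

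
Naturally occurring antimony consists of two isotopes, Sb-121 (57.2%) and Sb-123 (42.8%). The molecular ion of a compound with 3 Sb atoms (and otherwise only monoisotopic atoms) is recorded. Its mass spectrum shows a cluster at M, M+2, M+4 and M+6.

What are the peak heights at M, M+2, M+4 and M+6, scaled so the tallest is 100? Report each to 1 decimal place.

The 3 Sb atoms are independent, so intensities follow the terms of (0.572 + 0.428)^3.
P(M) = 0.572^3 = 0.187149
P(M+2) = 3 × 0.572^2 × 0.428^1 = 0.420104
P(M+4) = 3 × 0.572^1 × 0.428^2 = 0.314344
P(M+6) = 0.428^3 = 0.078403
The M+2 peak is largest (0.420104); scaling to 100 gives 44.5 : 100.0 : 74.8 : 18.7.

44.5 : 100.0 : 74.8 : 18.7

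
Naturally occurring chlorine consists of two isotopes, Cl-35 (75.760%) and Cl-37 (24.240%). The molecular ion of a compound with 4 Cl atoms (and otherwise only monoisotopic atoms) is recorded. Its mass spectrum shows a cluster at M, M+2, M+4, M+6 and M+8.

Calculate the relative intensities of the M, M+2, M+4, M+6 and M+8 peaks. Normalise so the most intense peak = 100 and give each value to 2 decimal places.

The 4 Cl atoms are independent, so intensities follow the terms of (0.75760 + 0.24240)^4.
P(M) = 0.75760^4 = 0.329428
P(M+2) = 4 × 0.75760^3 × 0.24240^1 = 0.421612
P(M+4) = 6 × 0.75760^2 × 0.24240^2 = 0.202347
P(M+6) = 4 × 0.75760^1 × 0.24240^3 = 0.043162
P(M+8) = 0.24240^4 = 0.003452
The M+2 peak is largest (0.421612); scaling to 100 gives 78.14 : 100.00 : 47.99 : 10.24 : 0.82.

78.14 : 100.00 : 47.99 : 10.24 : 0.82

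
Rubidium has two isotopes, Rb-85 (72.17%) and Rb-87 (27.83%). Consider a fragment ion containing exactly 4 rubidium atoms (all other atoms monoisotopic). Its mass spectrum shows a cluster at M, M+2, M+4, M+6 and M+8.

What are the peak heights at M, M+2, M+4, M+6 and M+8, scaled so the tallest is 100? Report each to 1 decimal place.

The 4 Rb atoms are independent, so intensities follow the terms of (0.7217 + 0.2783)^4.
P(M) = 0.7217^4 = 0.271286
P(M+2) = 4 × 0.7217^3 × 0.2783^1 = 0.418450
P(M+4) = 6 × 0.7217^2 × 0.2783^2 = 0.242042
P(M+6) = 4 × 0.7217^1 × 0.2783^3 = 0.062224
P(M+8) = 0.2783^4 = 0.005999
The M+2 peak is largest (0.418450); scaling to 100 gives 64.8 : 100.0 : 57.8 : 14.9 : 1.4.

64.8 : 100.0 : 57.8 : 14.9 : 1.4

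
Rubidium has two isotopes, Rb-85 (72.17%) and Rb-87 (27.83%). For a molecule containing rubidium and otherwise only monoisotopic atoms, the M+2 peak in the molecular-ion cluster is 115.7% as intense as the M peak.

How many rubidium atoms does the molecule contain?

With n Rb atoms, P(M+2)/P(M) = C(n,1)·p^(n−1)q / p^n = n·q/p = n · 0.2783/0.7217.
n = 1.157 × 0.7217/0.2783 = 3.00 ≈ 3

3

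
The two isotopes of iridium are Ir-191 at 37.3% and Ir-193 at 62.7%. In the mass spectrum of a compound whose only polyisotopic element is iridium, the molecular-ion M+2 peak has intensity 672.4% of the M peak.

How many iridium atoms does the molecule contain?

4

With n Ir atoms, P(M+2)/P(M) = C(n,1)·p^(n−1)q / p^n = n·q/p = n · 0.627/0.373.
n = 6.724 × 0.373/0.627 = 4.00 ≈ 4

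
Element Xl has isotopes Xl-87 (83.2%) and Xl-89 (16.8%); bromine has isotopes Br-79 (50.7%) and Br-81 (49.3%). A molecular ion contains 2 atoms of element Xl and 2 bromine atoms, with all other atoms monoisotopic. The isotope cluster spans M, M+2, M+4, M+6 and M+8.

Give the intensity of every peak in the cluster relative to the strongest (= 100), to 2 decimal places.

42.58 : 100.00 : 75.44 : 19.63 : 1.64

Element Xl pattern (n=2): 0.692224 : 0.279552 : 0.028224
Bromine pattern (n=2): 0.257049 : 0.499902 : 0.243049
Convolve the two distributions (both contribute in 2-u steps):
  M: 0.692224×0.257049 = 0.177935
  M+2: 0.692224×0.499902 + 0.279552×0.257049 = 0.417903
  M+4: 0.692224×0.243049 + 0.279552×0.499902 + 0.028224×0.257049 = 0.315248
  M+6: 0.279552×0.243049 + 0.028224×0.499902 = 0.082054
  M+8: 0.028224×0.243049 = 0.006860
Scale to base peak (0.417903) = 100: 42.58 : 100.00 : 75.44 : 19.63 : 1.64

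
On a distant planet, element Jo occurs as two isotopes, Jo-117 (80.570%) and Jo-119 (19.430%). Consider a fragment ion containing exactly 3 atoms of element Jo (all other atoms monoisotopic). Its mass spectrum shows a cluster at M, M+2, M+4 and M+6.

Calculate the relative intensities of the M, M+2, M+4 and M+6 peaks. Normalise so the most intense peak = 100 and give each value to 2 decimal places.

Each Jo atom is independently Jo-117 (p = 0.80570) or Jo-119 (q = 0.19430); the cluster is the binomial expansion (p + q)^3.
P(M) = 0.80570^3 = 0.523022
P(M+2) = 3 × 0.80570^2 × 0.19430^1 = 0.378391
P(M+4) = 3 × 0.80570^1 × 0.19430^2 = 0.091252
P(M+6) = 0.19430^3 = 0.007335
The M peak is largest (0.523022); scaling to 100 gives 100.00 : 72.35 : 17.45 : 1.40.

100.00 : 72.35 : 17.45 : 1.40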